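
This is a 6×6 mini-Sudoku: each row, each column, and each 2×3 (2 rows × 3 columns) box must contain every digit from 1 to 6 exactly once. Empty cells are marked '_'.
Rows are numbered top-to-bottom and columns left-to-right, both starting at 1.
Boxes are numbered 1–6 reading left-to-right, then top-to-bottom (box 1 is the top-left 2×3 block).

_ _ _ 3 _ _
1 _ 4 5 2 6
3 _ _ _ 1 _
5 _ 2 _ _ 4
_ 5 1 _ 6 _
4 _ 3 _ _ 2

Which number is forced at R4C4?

Row 4 already contains {2, 4, 5}.
Column 4 already contains {3, 5}.
Its 2×3 block (box 4) already contains {1, 4}.
The only value from 1–6 not eliminated is 6, so R4C4 = 6.

6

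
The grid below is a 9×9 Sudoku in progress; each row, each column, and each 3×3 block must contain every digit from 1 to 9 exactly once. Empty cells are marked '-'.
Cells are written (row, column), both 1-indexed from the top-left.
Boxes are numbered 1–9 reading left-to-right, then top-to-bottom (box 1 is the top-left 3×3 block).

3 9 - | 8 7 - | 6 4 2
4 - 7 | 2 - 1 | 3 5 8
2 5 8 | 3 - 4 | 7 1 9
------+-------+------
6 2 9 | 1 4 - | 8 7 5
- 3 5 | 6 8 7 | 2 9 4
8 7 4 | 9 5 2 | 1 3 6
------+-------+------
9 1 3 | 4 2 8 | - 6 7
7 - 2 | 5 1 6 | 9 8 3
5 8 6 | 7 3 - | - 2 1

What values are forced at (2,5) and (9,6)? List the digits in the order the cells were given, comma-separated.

9,9

For (2,5):
  Consider where 9 can go in box 2.
  (1,6) is out (row 1 already has a 9).
  (3,5) is out (row 3 already has a 9).
  So the only cell in box 2 that can hold 9 is (2,5).
  So (2,5) = 9.
For (9,6):
  Row 9 already contains {1, 2, 3, 5, 6, 7, 8}.
  Column 6 already contains {1, 2, 4, 6, 7, 8}.
  Its 3×3 block (box 8) already contains {1, 2, 3, 4, 5, 6, 7, 8}.
  The only value from 1–9 not eliminated is 9, so (9,6) = 9.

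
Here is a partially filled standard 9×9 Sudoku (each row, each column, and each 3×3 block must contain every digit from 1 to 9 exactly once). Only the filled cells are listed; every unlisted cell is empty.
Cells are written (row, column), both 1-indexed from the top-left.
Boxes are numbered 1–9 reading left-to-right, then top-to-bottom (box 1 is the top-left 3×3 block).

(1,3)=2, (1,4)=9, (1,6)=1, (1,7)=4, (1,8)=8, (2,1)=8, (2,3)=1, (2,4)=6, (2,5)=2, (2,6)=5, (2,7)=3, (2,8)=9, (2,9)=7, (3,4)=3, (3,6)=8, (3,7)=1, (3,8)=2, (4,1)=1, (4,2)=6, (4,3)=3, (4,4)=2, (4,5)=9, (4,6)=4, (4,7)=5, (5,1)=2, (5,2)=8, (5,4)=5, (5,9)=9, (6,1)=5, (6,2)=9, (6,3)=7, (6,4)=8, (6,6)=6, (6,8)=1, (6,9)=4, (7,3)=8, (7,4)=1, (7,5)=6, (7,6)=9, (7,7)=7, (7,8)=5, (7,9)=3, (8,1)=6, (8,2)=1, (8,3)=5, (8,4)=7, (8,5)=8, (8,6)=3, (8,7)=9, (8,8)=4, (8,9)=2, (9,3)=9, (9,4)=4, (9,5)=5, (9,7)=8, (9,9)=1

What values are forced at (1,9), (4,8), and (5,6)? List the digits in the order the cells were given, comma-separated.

For (1,9):
  Consider where 6 can go in row 1.
  (1,1) is out (column 1 already has a 6).
  (1,2) is out (column 2 already has a 6).
  (1,5) is out (column 5 already has a 6).
  So the only cell in row 1 that can hold 6 is (1,9).
  So (1,9) = 6.
For (4,8):
  Row 4 already contains {1, 2, 3, 4, 5, 6, 9}.
  Column 8 already contains {1, 2, 4, 5, 8, 9}.
  Its 3×3 block (box 6) already contains {1, 4, 5, 9}.
  The only value from 1–9 not eliminated is 7, so (4,8) = 7.
For (5,6):
  Row 5 already contains {2, 5, 8, 9}.
  Column 6 already contains {1, 3, 4, 5, 6, 8, 9}.
  Its 3×3 block (box 5) already contains {2, 4, 5, 6, 8, 9}.
  The only value from 1–9 not eliminated is 7, so (5,6) = 7.

6,7,7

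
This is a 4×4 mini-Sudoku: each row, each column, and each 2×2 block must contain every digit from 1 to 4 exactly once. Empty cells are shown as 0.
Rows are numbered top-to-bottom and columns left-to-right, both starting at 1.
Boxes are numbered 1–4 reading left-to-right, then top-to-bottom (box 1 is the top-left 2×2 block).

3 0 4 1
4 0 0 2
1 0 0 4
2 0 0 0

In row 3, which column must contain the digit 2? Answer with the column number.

3

Consider where 2 can go in row 3.
R3C2 is out (box 3 already has a 2).
So the only cell in row 3 that can hold 2 is R3C3.
That is column 3.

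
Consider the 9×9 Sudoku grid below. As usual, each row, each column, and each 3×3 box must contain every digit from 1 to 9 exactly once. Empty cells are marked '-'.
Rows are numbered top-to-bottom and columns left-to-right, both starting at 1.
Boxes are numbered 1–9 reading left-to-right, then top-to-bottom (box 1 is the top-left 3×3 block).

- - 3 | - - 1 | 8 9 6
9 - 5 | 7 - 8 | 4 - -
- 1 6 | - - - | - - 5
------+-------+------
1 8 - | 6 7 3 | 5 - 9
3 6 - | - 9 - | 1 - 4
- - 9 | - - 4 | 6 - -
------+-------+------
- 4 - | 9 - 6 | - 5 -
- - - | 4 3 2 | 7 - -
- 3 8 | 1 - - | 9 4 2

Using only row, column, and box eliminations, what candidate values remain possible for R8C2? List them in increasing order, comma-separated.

5,9

Row 8 already contains {2, 3, 4, 7}.
Column 2 already contains {1, 3, 4, 6, 8}.
Its 3×3 block (box 7) already contains {3, 4, 8}.
Removing those from 1–9 leaves {5, 9} as the candidates for R8C2.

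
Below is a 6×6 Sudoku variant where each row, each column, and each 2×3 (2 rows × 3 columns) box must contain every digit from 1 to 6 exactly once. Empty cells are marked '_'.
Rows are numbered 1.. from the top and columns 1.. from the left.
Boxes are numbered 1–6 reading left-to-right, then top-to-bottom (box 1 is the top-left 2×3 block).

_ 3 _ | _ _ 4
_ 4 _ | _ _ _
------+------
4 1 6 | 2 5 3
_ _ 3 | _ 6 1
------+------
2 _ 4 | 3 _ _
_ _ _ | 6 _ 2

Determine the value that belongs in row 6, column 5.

4

Cell row 6, column 5 itself could take any of {1, 4} by direct elimination.
Consider where 4 can go in row 6.
row 6, column 1 is out (column 1 already has a 4).
row 6, column 2 is out (column 2 already has a 4).
row 6, column 3 is out (column 3 already has a 4).
So the only cell in row 6 that can hold 4 is row 6, column 5.
Therefore row 6, column 5 = 4.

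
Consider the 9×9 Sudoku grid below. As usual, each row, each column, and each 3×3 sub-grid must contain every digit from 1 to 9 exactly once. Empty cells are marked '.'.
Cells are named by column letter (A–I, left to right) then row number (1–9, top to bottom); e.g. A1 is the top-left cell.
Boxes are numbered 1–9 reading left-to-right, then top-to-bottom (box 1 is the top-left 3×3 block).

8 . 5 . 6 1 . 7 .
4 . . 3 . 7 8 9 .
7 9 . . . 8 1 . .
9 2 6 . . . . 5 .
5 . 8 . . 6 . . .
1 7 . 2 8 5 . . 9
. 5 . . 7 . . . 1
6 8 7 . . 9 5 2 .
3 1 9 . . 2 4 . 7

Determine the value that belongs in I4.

Cell I4 itself could take any of {3, 4, 8} by direct elimination.
Consider where 8 can go in row 4.
D4 is out (box 5 already has a 8).
E4 is out (column E already has a 8).
F4 is out (column F already has a 8).
G4 is out (column G already has a 8).
So the only cell in row 4 that can hold 8 is I4.
Therefore I4 = 8.

8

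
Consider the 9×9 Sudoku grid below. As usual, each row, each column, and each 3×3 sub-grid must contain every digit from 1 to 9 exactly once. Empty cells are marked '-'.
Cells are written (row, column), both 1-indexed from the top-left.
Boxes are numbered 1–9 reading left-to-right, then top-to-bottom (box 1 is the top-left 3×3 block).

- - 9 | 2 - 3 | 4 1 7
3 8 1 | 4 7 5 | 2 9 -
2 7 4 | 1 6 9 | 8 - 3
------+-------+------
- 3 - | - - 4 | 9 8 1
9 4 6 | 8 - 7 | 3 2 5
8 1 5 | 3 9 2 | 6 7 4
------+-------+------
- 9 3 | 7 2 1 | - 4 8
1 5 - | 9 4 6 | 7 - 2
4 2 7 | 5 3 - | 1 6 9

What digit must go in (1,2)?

Row 1 already contains {1, 2, 3, 4, 7, 9}.
Column 2 already contains {1, 2, 3, 4, 5, 7, 8, 9}.
Its 3×3 block (box 1) already contains {1, 2, 3, 4, 7, 8, 9}.
The only value from 1–9 not eliminated is 6, so (1,2) = 6.

6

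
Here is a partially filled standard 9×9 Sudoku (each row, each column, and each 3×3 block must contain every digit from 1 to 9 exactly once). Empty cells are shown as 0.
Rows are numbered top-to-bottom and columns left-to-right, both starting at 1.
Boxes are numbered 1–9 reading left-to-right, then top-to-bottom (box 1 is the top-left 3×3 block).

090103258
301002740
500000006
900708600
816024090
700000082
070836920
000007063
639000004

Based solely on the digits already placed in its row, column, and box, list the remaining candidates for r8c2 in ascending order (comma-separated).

Row 8 already contains {3, 6, 7}.
Column 2 already contains {1, 3, 7, 9}.
Its 3×3 block (box 7) already contains {3, 6, 7, 9}.
Removing those from 1–9 leaves {2, 4, 5, 8} as the candidates for r8c2.

2,4,5,8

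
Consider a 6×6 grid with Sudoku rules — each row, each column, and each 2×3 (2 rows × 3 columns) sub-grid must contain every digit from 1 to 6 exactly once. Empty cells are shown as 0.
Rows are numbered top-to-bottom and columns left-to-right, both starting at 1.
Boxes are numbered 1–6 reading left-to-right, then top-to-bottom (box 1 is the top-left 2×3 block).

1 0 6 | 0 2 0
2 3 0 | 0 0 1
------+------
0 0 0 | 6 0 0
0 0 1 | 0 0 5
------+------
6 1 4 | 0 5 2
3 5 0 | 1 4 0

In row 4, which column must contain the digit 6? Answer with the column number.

2

Consider where 6 can go in row 4.
r4c1 is out (column 1 already has a 6).
r4c4 is out (column 4 already has a 6).
r4c5 is out (box 4 already has a 6).
So the only cell in row 4 that can hold 6 is r4c2.
That is column 2.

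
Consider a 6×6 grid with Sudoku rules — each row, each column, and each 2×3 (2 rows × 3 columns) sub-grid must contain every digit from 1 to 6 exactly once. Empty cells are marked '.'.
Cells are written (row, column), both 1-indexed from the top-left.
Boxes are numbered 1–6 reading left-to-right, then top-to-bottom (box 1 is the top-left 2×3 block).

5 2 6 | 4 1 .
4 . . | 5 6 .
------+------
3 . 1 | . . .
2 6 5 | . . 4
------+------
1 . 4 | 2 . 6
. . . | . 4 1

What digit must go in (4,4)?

Cell (4,4) itself could take any of {1, 3} by direct elimination.
Consider where 1 can go in row 4.
(4,5) is out (column 5 already has a 1).
So the only cell in row 4 that can hold 1 is (4,4).
Therefore (4,4) = 1.

1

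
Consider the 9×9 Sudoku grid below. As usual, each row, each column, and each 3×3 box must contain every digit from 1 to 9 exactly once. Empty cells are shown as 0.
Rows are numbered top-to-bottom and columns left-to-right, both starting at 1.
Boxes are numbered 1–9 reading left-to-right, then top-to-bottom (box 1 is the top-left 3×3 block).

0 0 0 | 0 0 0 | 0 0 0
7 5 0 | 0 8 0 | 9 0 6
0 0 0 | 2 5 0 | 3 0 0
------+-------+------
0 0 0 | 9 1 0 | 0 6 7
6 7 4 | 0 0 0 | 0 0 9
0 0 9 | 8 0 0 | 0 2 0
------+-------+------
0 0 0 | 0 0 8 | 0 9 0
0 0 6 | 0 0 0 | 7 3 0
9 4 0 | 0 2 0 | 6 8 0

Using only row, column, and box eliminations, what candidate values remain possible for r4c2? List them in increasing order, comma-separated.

Row 4 already contains {1, 6, 7, 9}.
Column 2 already contains {4, 5, 7}.
Its 3×3 block (box 4) already contains {4, 6, 7, 9}.
Removing those from 1–9 leaves {2, 3, 8} as the candidates for r4c2.

2,3,8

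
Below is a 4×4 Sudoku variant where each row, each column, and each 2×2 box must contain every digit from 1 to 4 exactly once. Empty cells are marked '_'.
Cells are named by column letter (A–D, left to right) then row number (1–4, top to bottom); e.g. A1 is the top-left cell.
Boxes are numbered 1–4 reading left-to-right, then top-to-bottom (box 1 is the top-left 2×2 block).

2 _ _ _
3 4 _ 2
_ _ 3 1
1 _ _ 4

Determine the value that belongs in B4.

Cell B4 itself could take any of {2, 3} by direct elimination.
Consider where 3 can go in box 3.
A3 is out (row 3 already has a 3).
B3 is out (row 3 already has a 3).
So the only cell in box 3 that can hold 3 is B4.
Therefore B4 = 3.

3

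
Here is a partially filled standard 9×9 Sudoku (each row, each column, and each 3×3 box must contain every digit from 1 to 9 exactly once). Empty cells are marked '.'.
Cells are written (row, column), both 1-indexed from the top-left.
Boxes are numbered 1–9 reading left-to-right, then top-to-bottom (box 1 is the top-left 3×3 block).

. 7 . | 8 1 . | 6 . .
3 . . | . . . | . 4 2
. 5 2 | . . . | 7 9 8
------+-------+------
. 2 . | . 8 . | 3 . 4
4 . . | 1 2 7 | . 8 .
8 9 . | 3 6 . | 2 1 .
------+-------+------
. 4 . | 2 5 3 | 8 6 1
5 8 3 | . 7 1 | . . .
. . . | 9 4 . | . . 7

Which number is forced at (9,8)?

3

Cell (9,8) itself could take any of {2, 3, 5} by direct elimination.
Consider where 3 can go in box 9.
(8,7) is out (row 8 already has a 3).
(8,8) is out (row 8 already has a 3).
(8,9) is out (row 8 already has a 3).
(9,7) is out (column 7 already has a 3).
So the only cell in box 9 that can hold 3 is (9,8).
Therefore (9,8) = 3.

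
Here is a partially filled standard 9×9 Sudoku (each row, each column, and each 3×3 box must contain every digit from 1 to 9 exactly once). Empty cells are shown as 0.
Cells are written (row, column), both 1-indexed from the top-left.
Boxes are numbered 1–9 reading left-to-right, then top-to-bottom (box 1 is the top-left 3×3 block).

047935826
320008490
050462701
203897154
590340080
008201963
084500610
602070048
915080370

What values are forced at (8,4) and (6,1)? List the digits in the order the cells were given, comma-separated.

For (8,4):
  Row 8 already contains {2, 4, 6, 7, 8}.
  Column 4 already contains {2, 3, 4, 5, 8, 9}.
  Its 3×3 block (box 8) already contains {5, 7, 8}.
  The only value from 1–9 not eliminated is 1, so (8,4) = 1.
For (6,1):
  Consider where 4 can go in column 1.
  (1,1) is out (row 1 already has a 4).
  (3,1) is out (row 3 already has a 4).
  (7,1) is out (row 7 already has a 4).
  So the only cell in column 1 that can hold 4 is (6,1).
  So (6,1) = 4.

1,4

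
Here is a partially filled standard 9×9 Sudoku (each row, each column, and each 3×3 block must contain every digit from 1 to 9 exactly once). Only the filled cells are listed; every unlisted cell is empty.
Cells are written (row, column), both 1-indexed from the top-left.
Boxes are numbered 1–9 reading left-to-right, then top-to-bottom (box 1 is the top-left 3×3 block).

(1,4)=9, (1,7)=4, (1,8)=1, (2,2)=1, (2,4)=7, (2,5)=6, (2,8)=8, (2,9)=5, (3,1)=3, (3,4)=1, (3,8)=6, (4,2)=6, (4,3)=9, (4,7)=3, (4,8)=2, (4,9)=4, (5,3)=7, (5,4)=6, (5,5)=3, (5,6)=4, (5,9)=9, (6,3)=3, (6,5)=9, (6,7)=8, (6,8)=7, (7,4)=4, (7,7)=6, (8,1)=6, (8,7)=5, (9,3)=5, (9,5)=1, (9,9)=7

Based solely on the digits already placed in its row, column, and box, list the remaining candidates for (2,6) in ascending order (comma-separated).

Row 2 already contains {1, 5, 6, 7, 8}.
Column 6 already contains {4}.
Its 3×3 block (box 2) already contains {1, 6, 7, 9}.
Removing those from 1–9 leaves {2, 3} as the candidates for (2,6).

2,3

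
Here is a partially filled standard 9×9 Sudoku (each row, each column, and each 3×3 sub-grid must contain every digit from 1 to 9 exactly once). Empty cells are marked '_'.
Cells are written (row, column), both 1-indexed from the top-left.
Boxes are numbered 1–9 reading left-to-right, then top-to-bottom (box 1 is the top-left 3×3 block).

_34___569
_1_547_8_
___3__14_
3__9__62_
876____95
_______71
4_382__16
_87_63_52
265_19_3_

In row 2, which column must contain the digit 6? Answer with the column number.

1

Consider where 6 can go in row 2.
(2,3) is out (column 3 already has a 6).
(2,7) is out (column 7 already has a 6).
(2,9) is out (column 9 already has a 6).
So the only cell in row 2 that can hold 6 is (2,1).
That is column 1.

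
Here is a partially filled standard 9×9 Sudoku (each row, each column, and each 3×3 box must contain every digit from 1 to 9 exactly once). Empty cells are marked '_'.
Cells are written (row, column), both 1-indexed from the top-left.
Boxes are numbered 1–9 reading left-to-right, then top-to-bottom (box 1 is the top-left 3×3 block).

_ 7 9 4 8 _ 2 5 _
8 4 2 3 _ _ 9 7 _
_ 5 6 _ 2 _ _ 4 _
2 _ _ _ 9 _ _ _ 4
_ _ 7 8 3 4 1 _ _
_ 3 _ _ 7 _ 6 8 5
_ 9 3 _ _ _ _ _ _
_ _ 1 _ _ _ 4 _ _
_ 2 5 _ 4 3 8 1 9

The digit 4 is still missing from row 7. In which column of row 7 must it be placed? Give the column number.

Consider where 4 can go in row 7.
(7,4) is out (column 4 already has a 4). (7,5) is out (column 5 already has a 4). (7,6) is out (column 6 already has a 4). (7,7) is out (column 7 already has a 4). The remaining empty cells in row 7 are similarly blocked.
So the only cell in row 7 that can hold 4 is (7,1).
That is column 1.

1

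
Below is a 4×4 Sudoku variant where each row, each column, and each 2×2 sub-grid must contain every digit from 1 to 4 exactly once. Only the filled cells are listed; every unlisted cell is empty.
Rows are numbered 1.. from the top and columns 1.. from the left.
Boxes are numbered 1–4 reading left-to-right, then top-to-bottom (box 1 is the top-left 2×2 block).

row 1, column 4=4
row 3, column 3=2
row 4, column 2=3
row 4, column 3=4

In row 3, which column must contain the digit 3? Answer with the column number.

Consider where 3 can go in row 3.
row 3, column 1 is out (box 3 already has a 3).
row 3, column 2 is out (column 2 already has a 3).
So the only cell in row 3 that can hold 3 is row 3, column 4.
That is column 4.

4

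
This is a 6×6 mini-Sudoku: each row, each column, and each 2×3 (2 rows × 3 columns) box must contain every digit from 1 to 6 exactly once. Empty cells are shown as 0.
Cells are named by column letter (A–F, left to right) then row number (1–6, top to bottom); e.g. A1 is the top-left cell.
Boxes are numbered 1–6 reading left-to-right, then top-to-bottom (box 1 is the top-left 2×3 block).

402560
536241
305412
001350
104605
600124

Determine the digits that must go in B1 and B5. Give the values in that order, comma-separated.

For B1:
  Row 1 already contains {2, 4, 5, 6}.
  Column B already contains {3}.
  Its 2×3 block (box 1) already contains {2, 3, 4, 5, 6}.
  The only value from 1–6 not eliminated is 1, so B1 = 1.
For B5:
  Row 5 already contains {1, 4, 5, 6}.
  Column B already contains {3}.
  Its 2×3 block (box 5) already contains {1, 4, 6}.
  The only value from 1–6 not eliminated is 2, so B5 = 2.

1,2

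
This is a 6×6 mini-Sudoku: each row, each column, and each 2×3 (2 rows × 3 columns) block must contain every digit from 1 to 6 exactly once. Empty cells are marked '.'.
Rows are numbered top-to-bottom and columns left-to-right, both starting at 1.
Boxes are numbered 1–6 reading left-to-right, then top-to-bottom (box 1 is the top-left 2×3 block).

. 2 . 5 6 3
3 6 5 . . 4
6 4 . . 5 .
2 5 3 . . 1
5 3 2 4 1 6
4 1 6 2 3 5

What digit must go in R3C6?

Row 3 already contains {4, 5, 6}.
Column 6 already contains {1, 3, 4, 5, 6}.
Its 2×3 block (box 4) already contains {1, 5}.
The only value from 1–6 not eliminated is 2, so R3C6 = 2.

2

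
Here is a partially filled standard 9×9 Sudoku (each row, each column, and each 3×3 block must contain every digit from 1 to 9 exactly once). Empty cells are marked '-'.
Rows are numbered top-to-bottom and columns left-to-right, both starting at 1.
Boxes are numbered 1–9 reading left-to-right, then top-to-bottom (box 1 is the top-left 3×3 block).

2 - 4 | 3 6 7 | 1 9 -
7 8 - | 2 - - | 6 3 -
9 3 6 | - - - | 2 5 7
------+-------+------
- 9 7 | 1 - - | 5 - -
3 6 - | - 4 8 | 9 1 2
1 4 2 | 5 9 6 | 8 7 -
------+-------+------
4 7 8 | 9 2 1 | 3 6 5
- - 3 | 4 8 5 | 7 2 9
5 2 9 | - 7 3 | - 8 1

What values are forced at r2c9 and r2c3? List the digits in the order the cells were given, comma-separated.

For r2c9:
  Row 2 already contains {2, 3, 6, 7, 8}.
  Column 9 already contains {1, 2, 5, 7, 9}.
  Its 3×3 block (box 3) already contains {1, 2, 3, 5, 6, 7, 9}.
  The only value from 1–9 not eliminated is 4, so r2c9 = 4.
For r2c3:
  Consider where 1 can go in column 3.
  r5c3 is out (row 5 already has a 1).
  So the only cell in column 3 that can hold 1 is r2c3.
  So r2c3 = 1.

4,1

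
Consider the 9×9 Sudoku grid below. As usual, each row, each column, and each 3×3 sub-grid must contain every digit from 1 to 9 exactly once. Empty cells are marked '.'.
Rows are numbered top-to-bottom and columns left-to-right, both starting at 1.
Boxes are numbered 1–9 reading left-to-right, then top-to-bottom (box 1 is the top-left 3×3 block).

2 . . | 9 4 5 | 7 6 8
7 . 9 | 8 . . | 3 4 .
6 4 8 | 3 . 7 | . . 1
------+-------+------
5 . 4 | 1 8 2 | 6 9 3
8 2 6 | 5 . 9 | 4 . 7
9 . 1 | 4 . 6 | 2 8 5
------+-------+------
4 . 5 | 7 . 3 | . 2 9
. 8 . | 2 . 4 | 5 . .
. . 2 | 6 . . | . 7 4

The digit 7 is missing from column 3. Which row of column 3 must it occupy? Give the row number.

Consider where 7 can go in column 3.
R1C3 is out (row 1 already has a 7).
So the only cell in column 3 that can hold 7 is R8C3.
That is row 8.

8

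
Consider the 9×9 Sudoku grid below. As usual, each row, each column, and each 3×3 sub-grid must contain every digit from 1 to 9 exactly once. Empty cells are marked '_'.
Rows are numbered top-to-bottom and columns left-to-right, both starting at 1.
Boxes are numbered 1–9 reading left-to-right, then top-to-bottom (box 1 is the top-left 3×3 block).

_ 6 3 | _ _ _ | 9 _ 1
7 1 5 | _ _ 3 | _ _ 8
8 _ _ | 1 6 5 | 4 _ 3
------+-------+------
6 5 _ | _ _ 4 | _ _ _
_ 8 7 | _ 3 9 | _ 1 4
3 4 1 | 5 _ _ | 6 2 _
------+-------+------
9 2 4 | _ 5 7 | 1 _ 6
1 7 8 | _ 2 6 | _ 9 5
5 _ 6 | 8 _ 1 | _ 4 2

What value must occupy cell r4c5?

1

Cell r4c5 itself could take any of {1, 7, 8} by direct elimination.
Consider where 1 can go in box 5.
r4c4 is out (column 4 already has a 1).
r5c4 is out (row 5 already has a 1).
r6c5 is out (row 6 already has a 1).
r6c6 is out (row 6 already has a 1).
So the only cell in box 5 that can hold 1 is r4c5.
Therefore r4c5 = 1.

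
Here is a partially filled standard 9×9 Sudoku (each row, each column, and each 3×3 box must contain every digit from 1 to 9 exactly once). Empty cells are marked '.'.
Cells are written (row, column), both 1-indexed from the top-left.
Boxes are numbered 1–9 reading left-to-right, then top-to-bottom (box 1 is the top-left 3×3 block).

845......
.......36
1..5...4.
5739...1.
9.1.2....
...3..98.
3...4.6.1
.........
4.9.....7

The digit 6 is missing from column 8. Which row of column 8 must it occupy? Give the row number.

5

Consider where 6 can go in column 8.
(1,8) is out (box 3 already has a 6).
(7,8) is out (row 7 already has a 6).
(8,8) is out (box 9 already has a 6).
(9,8) is out (box 9 already has a 6).
So the only cell in column 8 that can hold 6 is (5,8).
That is row 5.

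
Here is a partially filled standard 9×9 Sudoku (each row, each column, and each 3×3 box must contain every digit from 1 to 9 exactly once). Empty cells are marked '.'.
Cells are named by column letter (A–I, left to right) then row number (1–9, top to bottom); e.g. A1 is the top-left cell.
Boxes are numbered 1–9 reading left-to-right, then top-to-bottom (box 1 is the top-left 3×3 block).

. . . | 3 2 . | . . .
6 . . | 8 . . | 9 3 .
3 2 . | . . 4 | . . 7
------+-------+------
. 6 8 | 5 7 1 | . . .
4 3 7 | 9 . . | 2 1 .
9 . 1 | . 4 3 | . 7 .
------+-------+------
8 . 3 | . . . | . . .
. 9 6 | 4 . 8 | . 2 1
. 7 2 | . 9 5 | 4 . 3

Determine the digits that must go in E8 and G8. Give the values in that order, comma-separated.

For E8:
  Row 8 already contains {1, 2, 4, 6, 8, 9}.
  Column E already contains {2, 4, 7, 9}.
  Its 3×3 block (box 8) already contains {4, 5, 8, 9}.
  The only value from 1–9 not eliminated is 3, so E8 = 3.
For G8:
  Consider where 7 can go in row 8.
  A8 is out (box 7 already has a 7).
  E8 is out (column E already has a 7).
  So the only cell in row 8 that can hold 7 is G8.
  So G8 = 7.

3,7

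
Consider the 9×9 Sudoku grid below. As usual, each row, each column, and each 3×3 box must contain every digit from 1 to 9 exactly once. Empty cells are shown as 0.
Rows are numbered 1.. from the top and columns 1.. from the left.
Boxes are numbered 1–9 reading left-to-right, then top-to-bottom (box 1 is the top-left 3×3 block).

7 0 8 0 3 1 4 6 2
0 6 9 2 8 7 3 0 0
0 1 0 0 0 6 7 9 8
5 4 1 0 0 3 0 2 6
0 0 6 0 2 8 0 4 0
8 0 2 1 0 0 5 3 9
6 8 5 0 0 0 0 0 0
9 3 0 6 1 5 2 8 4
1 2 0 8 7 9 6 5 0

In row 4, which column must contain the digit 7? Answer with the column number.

4

Consider where 7 can go in row 4.
row 4, column 5 is out (column 5 already has a 7).
row 4, column 7 is out (column 7 already has a 7).
So the only cell in row 4 that can hold 7 is row 4, column 4.
That is column 4.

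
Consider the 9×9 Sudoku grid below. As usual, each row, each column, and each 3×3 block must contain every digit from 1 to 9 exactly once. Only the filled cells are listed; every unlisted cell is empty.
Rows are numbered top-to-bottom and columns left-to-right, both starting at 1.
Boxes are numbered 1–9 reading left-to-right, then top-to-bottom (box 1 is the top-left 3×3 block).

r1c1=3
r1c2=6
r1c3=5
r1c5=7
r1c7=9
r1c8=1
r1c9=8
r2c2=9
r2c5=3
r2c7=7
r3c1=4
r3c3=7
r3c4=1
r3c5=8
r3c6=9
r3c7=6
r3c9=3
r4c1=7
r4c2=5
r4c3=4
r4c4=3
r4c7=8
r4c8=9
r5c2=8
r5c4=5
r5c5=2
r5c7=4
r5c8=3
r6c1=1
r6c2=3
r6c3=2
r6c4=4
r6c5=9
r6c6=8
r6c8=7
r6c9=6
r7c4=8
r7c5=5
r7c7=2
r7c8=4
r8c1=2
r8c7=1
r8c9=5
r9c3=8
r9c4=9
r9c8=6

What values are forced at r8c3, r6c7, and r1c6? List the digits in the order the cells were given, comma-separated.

9,5,4

For r8c3:
  Consider where 9 can go in row 8.
  r8c2 is out (column 2 already has a 9).
  r8c4 is out (column 4 already has a 9).
  r8c5 is out (column 5 already has a 9).
  r8c6 is out (column 6 already has a 9).
  r8c8 is out (column 8 already has a 9).
  So the only cell in row 8 that can hold 9 is r8c3.
  So r8c3 = 9.
For r6c7:
  Row 6 already contains {1, 2, 3, 4, 6, 7, 8, 9}.
  Column 7 already contains {1, 2, 4, 6, 7, 8, 9}.
  Its 3×3 block (box 6) already contains {3, 4, 6, 7, 8, 9}.
  The only value from 1–9 not eliminated is 5, so r6c7 = 5.
For r1c6:
  Consider where 4 can go in row 1.
  r1c4 is out (column 4 already has a 4).
  So the only cell in row 1 that can hold 4 is r1c6.
  So r1c6 = 4.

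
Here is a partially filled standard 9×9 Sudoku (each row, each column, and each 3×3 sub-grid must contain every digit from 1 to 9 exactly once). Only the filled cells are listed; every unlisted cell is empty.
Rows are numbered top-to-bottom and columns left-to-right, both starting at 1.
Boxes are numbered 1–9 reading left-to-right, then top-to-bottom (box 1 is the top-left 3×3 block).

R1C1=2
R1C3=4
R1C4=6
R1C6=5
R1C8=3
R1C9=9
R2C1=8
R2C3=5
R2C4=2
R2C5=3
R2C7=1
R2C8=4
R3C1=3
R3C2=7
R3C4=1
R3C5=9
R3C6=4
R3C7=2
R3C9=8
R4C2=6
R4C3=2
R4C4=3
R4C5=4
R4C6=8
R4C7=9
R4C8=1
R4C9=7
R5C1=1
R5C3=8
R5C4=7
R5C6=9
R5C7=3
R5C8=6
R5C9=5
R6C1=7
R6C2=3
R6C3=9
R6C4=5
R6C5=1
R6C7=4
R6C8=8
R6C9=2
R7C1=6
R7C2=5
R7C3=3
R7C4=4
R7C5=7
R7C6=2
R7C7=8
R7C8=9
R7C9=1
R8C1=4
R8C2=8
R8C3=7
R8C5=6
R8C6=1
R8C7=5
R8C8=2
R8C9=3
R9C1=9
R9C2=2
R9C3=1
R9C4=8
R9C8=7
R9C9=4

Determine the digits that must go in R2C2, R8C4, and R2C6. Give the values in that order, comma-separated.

9,9,7

For R2C2:
  Row 2 already contains {1, 2, 3, 4, 5, 8}.
  Column 2 already contains {2, 3, 5, 6, 7, 8}.
  Its 3×3 block (box 1) already contains {2, 3, 4, 5, 7, 8}.
  The only value from 1–9 not eliminated is 9, so R2C2 = 9.
For R8C4:
  Row 8 already contains {1, 2, 3, 4, 5, 6, 7, 8}.
  Column 4 already contains {1, 2, 3, 4, 5, 6, 7, 8}.
  Its 3×3 block (box 8) already contains {1, 2, 4, 6, 7, 8}.
  The only value from 1–9 not eliminated is 9, so R8C4 = 9.
For R2C6:
  Row 2 already contains {1, 2, 3, 4, 5, 8}.
  Column 6 already contains {1, 2, 4, 5, 8, 9}.
  Its 3×3 block (box 2) already contains {1, 2, 3, 4, 5, 6, 9}.
  The only value from 1–9 not eliminated is 7, so R2C6 = 7.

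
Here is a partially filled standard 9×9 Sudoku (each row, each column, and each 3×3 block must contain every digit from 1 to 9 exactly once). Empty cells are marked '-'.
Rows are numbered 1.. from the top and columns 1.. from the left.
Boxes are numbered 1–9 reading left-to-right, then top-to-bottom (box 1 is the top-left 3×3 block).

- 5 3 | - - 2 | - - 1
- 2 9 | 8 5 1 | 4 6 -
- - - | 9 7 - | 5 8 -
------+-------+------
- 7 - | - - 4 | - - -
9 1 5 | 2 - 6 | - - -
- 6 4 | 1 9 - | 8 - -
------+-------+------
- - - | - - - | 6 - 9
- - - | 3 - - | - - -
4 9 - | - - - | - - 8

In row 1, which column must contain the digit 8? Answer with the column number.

Consider where 8 can go in row 1.
row 1, column 4 is out (column 4 already has a 8).
row 1, column 5 is out (box 2 already has a 8).
row 1, column 7 is out (column 7 already has a 8).
row 1, column 8 is out (column 8 already has a 8).
So the only cell in row 1 that can hold 8 is row 1, column 1.
That is column 1.

1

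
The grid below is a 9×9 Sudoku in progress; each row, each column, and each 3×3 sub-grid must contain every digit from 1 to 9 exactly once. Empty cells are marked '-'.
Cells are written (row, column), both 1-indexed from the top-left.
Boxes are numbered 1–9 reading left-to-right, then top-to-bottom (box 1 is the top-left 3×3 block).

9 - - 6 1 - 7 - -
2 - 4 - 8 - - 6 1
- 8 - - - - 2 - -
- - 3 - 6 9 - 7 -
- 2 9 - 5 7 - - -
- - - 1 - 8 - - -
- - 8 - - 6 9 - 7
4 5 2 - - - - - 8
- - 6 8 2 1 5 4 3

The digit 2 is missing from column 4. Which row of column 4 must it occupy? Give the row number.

4

Consider where 2 can go in column 4.
(2,4) is out (row 2 already has a 2).
(3,4) is out (row 3 already has a 2).
(5,4) is out (row 5 already has a 2).
(7,4) is out (box 8 already has a 2).
(8,4) is out (row 8 already has a 2).
So the only cell in column 4 that can hold 2 is (4,4).
That is row 4.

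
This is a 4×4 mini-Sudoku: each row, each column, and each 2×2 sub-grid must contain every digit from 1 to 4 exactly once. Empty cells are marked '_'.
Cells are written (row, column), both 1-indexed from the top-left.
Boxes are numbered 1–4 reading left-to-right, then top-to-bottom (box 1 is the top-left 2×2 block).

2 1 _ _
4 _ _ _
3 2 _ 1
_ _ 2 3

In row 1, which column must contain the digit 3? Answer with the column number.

Consider where 3 can go in row 1.
(1,4) is out (column 4 already has a 3).
So the only cell in row 1 that can hold 3 is (1,3).
That is column 3.

3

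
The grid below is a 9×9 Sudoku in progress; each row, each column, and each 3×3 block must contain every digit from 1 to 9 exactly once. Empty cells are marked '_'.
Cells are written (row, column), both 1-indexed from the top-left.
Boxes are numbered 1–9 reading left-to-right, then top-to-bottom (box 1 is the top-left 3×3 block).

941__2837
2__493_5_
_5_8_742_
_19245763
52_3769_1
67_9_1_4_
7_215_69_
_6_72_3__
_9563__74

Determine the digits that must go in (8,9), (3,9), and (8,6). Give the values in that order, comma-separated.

For (8,9):
  Consider where 5 can go in row 8.
  (8,1) is out (column 1 already has a 5).
  (8,3) is out (column 3 already has a 5).
  (8,6) is out (column 6 already has a 5).
  (8,8) is out (column 8 already has a 5).
  So the only cell in row 8 that can hold 5 is (8,9).
  So (8,9) = 5.
For (3,9):
  Consider where 9 can go in box 3.
  (2,7) is out (row 2 already has a 9).
  (2,9) is out (row 2 already has a 9).
  So the only cell in box 3 that can hold 9 is (3,9).
  So (3,9) = 9.
For (8,6):
  Consider where 9 can go in column 6.
  (7,6) is out (row 7 already has a 9).
  (9,6) is out (row 9 already has a 9).
  So the only cell in column 6 that can hold 9 is (8,6).
  So (8,6) = 9.

5,9,9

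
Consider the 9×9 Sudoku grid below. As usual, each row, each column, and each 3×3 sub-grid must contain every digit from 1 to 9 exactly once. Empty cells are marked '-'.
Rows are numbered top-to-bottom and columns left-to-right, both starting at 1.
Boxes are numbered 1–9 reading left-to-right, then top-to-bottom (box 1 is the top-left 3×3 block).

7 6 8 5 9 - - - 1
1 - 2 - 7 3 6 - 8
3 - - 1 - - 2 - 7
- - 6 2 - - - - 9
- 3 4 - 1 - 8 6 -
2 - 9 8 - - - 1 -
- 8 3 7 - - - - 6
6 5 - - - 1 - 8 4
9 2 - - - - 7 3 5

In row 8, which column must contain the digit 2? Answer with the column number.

5

Consider where 2 can go in row 8.
R8C3 is out (column 3 already has a 2).
R8C4 is out (column 4 already has a 2).
R8C7 is out (column 7 already has a 2).
So the only cell in row 8 that can hold 2 is R8C5.
That is column 5.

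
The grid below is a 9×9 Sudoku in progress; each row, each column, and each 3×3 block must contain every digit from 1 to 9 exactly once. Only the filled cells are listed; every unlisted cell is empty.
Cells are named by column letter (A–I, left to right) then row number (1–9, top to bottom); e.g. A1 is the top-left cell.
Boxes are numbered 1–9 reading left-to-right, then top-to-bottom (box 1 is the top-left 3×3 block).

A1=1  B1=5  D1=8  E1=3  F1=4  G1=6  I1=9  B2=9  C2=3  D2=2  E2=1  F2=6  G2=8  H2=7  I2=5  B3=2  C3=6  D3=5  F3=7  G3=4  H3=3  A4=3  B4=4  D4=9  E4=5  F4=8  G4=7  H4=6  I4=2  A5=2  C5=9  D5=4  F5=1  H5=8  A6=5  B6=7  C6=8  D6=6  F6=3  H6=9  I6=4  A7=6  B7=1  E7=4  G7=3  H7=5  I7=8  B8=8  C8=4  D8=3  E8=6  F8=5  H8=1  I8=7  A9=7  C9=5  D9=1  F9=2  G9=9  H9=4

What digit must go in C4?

Row 4 already contains {2, 3, 4, 5, 6, 7, 8, 9}.
Column C already contains {3, 4, 5, 6, 8, 9}.
Its 3×3 block (box 4) already contains {2, 3, 4, 5, 7, 8, 9}.
The only value from 1–9 not eliminated is 1, so C4 = 1.

1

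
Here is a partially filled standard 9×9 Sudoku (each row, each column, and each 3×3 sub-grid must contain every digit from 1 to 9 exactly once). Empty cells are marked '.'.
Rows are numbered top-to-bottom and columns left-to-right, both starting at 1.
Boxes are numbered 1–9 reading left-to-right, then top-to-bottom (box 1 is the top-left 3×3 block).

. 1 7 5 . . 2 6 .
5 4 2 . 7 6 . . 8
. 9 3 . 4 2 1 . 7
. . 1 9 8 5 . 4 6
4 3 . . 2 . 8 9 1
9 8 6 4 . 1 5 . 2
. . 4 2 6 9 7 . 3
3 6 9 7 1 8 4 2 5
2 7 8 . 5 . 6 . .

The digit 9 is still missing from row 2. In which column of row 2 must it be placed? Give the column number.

7

Consider where 9 can go in row 2.
r2c4 is out (column 4 already has a 9).
r2c8 is out (column 8 already has a 9).
So the only cell in row 2 that can hold 9 is r2c7.
That is column 7.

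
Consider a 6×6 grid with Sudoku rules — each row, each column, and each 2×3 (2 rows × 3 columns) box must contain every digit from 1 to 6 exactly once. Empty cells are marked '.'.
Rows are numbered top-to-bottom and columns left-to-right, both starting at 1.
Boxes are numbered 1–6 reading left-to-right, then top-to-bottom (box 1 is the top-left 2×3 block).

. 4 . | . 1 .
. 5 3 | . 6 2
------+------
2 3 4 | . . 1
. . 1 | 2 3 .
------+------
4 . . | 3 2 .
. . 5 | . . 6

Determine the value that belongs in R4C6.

Cell R4C6 itself could take any of {4, 5} by direct elimination.
Consider where 4 can go in box 4.
R3C4 is out (row 3 already has a 4).
R3C5 is out (row 3 already has a 4).
So the only cell in box 4 that can hold 4 is R4C6.
Therefore R4C6 = 4.

4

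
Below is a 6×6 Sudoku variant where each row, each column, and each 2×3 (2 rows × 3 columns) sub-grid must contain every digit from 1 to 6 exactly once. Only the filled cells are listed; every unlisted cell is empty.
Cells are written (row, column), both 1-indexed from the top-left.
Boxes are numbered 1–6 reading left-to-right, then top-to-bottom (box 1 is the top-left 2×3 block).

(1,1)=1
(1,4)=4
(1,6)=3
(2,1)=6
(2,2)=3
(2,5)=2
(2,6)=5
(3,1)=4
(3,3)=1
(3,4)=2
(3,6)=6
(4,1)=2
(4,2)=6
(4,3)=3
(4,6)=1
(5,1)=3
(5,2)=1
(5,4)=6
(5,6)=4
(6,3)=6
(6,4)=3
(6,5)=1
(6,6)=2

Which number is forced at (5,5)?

5

Row 5 already contains {1, 3, 4, 6}.
Column 5 already contains {1, 2}.
Its 2×3 block (box 6) already contains {1, 2, 3, 4, 6}.
The only value from 1–6 not eliminated is 5, so (5,5) = 5.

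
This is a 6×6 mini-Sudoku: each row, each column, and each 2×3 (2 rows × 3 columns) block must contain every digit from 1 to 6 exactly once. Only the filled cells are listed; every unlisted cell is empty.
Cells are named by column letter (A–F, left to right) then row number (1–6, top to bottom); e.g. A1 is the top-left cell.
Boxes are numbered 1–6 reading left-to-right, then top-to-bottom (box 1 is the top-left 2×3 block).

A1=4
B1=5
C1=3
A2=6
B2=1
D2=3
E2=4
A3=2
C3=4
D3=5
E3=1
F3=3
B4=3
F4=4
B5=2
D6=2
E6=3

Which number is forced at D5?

4

Cell D5 itself could take any of {1, 4, 6} by direct elimination.
Consider where 4 can go in box 6.
E5 is out (column E already has a 4).
F5 is out (column F already has a 4).
F6 is out (column F already has a 4).
So the only cell in box 6 that can hold 4 is D5.
Therefore D5 = 4.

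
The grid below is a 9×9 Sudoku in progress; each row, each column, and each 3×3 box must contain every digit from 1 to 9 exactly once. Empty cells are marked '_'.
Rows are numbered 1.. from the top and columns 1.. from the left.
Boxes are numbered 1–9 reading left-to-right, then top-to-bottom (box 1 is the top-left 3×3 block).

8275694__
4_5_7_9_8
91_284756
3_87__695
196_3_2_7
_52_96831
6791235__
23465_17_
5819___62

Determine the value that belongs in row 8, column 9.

9

Row 8 already contains {1, 2, 3, 4, 5, 6, 7}.
Column 9 already contains {1, 2, 5, 6, 7, 8}.
Its 3×3 block (box 9) already contains {1, 2, 5, 6, 7}.
The only value from 1–9 not eliminated is 9, so row 8, column 9 = 9.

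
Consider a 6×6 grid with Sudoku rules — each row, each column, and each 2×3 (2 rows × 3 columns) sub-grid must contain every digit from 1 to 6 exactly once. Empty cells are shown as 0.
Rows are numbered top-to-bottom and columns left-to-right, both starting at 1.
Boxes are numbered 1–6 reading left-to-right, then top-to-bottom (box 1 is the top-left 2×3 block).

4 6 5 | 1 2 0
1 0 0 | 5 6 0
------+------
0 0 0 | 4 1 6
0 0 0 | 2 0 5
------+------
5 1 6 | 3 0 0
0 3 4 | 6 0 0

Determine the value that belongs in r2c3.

Cell r2c3 itself could take any of {2, 3} by direct elimination.
Consider where 3 can go in box 1.
r2c2 is out (column 2 already has a 3).
So the only cell in box 1 that can hold 3 is r2c3.
Therefore r2c3 = 3.

3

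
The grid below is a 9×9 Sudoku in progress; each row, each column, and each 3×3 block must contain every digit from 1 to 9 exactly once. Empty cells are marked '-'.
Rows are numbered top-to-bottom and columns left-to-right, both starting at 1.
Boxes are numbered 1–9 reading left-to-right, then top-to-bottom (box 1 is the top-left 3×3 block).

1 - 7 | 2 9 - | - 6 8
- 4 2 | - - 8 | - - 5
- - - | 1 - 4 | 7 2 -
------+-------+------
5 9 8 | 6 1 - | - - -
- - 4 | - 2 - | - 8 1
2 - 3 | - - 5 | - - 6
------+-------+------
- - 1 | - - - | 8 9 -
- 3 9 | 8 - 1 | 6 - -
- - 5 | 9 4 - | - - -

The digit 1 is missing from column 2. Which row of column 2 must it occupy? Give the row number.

6

Consider where 1 can go in column 2.
r1c2 is out (row 1 already has a 1).
r3c2 is out (row 3 already has a 1).
r5c2 is out (row 5 already has a 1).
r7c2 is out (row 7 already has a 1).
r9c2 is out (box 7 already has a 1).
So the only cell in column 2 that can hold 1 is r6c2.
That is row 6.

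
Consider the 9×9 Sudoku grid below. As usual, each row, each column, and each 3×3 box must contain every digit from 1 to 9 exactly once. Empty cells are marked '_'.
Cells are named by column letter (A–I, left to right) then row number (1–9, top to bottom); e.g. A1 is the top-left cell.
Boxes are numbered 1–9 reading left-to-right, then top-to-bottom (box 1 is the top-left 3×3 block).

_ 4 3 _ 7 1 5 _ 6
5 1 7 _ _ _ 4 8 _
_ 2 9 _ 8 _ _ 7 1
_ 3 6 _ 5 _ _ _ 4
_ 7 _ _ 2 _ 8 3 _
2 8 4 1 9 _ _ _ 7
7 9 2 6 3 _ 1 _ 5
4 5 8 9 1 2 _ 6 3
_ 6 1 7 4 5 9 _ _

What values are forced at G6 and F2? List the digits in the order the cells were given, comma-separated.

For G6:
  Row 6 already contains {1, 2, 4, 7, 8, 9}.
  Column G already contains {1, 4, 5, 8, 9}.
  Its 3×3 block (box 6) already contains {3, 4, 7, 8}.
  The only value from 1–9 not eliminated is 6, so G6 = 6.
For F2:
  Consider where 9 can go in column F.
  F3 is out (row 3 already has a 9).
  F4 is out (box 5 already has a 9).
  F5 is out (box 5 already has a 9).
  F6 is out (row 6 already has a 9).
  F7 is out (row 7 already has a 9).
  So the only cell in column F that can hold 9 is F2.
  So F2 = 9.

6,9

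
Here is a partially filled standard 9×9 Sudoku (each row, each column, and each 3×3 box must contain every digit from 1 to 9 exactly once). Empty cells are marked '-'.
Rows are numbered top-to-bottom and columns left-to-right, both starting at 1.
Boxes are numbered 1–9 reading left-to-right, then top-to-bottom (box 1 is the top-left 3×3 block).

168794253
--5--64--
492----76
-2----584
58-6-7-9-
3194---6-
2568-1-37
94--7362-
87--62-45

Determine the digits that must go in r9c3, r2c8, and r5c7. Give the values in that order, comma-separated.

For r9c3:
  Consider where 3 can go in box 7.
  r8c3 is out (row 8 already has a 3).
  So the only cell in box 7 that can hold 3 is r9c3.
  So r9c3 = 3.
For r2c8:
  Row 2 already contains {4, 5, 6}.
  Column 8 already contains {2, 3, 4, 5, 6, 7, 8, 9}.
  Its 3×3 block (box 3) already contains {2, 3, 4, 5, 6, 7}.
  The only value from 1–9 not eliminated is 1, so r2c8 = 1.
For r5c7:
  Consider where 3 can go in box 6.
  r5c9 is out (column 9 already has a 3).
  r6c7 is out (row 6 already has a 3).
  r6c9 is out (row 6 already has a 3).
  So the only cell in box 6 that can hold 3 is r5c7.
  So r5c7 = 3.

3,1,3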